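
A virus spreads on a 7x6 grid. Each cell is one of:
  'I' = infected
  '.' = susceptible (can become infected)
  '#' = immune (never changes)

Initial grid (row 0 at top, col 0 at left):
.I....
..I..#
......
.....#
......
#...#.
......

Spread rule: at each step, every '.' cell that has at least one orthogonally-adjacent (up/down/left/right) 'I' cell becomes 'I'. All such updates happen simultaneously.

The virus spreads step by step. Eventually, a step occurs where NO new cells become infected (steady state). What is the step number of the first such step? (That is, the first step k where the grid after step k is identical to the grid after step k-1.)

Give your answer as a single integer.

Answer: 9

Derivation:
Step 0 (initial): 2 infected
Step 1: +5 new -> 7 infected
Step 2: +6 new -> 13 infected
Step 3: +6 new -> 19 infected
Step 4: +7 new -> 26 infected
Step 5: +5 new -> 31 infected
Step 6: +3 new -> 34 infected
Step 7: +3 new -> 37 infected
Step 8: +1 new -> 38 infected
Step 9: +0 new -> 38 infected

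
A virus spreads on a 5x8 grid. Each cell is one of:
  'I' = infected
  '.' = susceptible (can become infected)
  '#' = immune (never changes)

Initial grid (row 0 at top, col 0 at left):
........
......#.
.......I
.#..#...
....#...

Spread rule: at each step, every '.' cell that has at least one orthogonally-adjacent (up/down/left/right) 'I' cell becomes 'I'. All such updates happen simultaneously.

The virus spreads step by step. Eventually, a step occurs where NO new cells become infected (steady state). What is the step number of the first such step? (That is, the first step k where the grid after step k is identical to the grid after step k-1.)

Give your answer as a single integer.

Answer: 10

Derivation:
Step 0 (initial): 1 infected
Step 1: +3 new -> 4 infected
Step 2: +4 new -> 8 infected
Step 3: +5 new -> 13 infected
Step 4: +4 new -> 17 infected
Step 5: +4 new -> 21 infected
Step 6: +5 new -> 26 infected
Step 7: +4 new -> 30 infected
Step 8: +4 new -> 34 infected
Step 9: +2 new -> 36 infected
Step 10: +0 new -> 36 infected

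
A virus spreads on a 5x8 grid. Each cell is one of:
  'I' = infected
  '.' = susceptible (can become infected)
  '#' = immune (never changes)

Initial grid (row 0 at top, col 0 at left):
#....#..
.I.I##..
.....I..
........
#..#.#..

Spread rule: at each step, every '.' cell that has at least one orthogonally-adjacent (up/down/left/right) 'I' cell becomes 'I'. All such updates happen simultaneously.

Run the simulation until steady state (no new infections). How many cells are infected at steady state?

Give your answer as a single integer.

Answer: 33

Derivation:
Step 0 (initial): 3 infected
Step 1: +9 new -> 12 infected
Step 2: +10 new -> 22 infected
Step 3: +8 new -> 30 infected
Step 4: +3 new -> 33 infected
Step 5: +0 new -> 33 infected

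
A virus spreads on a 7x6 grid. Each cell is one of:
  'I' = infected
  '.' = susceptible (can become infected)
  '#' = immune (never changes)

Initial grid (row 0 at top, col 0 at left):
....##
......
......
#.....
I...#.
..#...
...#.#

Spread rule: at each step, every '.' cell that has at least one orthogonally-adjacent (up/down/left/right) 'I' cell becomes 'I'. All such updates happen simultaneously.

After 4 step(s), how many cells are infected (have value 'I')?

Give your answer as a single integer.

Step 0 (initial): 1 infected
Step 1: +2 new -> 3 infected
Step 2: +4 new -> 7 infected
Step 3: +4 new -> 11 infected
Step 4: +6 new -> 17 infected

Answer: 17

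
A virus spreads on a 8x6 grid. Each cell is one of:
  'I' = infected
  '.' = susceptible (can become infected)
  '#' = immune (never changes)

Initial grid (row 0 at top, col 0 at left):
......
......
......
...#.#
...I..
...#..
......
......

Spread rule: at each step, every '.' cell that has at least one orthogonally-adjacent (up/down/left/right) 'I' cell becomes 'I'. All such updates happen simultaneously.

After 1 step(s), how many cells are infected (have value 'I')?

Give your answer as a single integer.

Step 0 (initial): 1 infected
Step 1: +2 new -> 3 infected

Answer: 3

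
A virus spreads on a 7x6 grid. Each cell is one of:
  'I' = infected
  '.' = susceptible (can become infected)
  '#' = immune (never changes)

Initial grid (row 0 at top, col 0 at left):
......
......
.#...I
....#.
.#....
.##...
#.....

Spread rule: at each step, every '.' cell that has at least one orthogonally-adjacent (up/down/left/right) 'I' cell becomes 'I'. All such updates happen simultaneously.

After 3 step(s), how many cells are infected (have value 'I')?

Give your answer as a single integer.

Step 0 (initial): 1 infected
Step 1: +3 new -> 4 infected
Step 2: +4 new -> 8 infected
Step 3: +6 new -> 14 infected

Answer: 14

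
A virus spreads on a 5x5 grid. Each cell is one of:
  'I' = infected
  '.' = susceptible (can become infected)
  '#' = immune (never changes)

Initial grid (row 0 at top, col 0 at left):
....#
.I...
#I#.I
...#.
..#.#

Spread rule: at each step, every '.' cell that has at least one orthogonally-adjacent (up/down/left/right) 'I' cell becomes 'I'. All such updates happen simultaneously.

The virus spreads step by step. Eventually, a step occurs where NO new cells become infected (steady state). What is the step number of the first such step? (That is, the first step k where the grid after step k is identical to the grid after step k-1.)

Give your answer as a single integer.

Answer: 4

Derivation:
Step 0 (initial): 3 infected
Step 1: +7 new -> 10 infected
Step 2: +6 new -> 16 infected
Step 3: +2 new -> 18 infected
Step 4: +0 new -> 18 infected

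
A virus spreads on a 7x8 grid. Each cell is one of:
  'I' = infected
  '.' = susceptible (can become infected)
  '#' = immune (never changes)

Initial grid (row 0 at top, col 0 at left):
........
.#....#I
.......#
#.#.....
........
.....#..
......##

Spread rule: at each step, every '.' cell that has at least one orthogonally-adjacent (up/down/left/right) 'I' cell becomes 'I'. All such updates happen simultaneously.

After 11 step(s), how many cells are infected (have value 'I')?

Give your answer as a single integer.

Answer: 42

Derivation:
Step 0 (initial): 1 infected
Step 1: +1 new -> 2 infected
Step 2: +1 new -> 3 infected
Step 3: +1 new -> 4 infected
Step 4: +2 new -> 6 infected
Step 5: +3 new -> 9 infected
Step 6: +5 new -> 14 infected
Step 7: +6 new -> 20 infected
Step 8: +6 new -> 26 infected
Step 9: +6 new -> 32 infected
Step 10: +6 new -> 38 infected
Step 11: +4 new -> 42 infected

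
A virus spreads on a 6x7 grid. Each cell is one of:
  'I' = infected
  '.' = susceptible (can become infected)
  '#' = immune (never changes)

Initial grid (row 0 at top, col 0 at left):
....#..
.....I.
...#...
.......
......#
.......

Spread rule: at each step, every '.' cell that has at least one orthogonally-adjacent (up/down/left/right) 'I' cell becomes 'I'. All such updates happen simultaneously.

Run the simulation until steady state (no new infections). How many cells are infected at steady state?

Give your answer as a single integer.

Step 0 (initial): 1 infected
Step 1: +4 new -> 5 infected
Step 2: +5 new -> 10 infected
Step 3: +5 new -> 15 infected
Step 4: +6 new -> 21 infected
Step 5: +7 new -> 28 infected
Step 6: +5 new -> 33 infected
Step 7: +3 new -> 36 infected
Step 8: +2 new -> 38 infected
Step 9: +1 new -> 39 infected
Step 10: +0 new -> 39 infected

Answer: 39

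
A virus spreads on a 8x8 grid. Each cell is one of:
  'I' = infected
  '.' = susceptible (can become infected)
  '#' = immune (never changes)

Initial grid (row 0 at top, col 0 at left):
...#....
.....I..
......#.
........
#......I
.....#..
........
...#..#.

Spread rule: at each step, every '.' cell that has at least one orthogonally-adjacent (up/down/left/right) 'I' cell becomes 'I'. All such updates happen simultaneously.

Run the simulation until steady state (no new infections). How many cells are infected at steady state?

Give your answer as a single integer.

Answer: 58

Derivation:
Step 0 (initial): 2 infected
Step 1: +7 new -> 9 infected
Step 2: +11 new -> 20 infected
Step 3: +7 new -> 27 infected
Step 4: +7 new -> 34 infected
Step 5: +8 new -> 42 infected
Step 6: +7 new -> 49 infected
Step 7: +3 new -> 52 infected
Step 8: +3 new -> 55 infected
Step 9: +2 new -> 57 infected
Step 10: +1 new -> 58 infected
Step 11: +0 new -> 58 infected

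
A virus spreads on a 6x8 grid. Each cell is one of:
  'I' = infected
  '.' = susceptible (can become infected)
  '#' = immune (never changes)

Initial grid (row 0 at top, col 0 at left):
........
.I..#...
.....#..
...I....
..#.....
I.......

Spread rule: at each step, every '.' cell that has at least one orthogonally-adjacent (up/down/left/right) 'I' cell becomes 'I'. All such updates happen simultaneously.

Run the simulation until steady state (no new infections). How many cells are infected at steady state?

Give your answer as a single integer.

Step 0 (initial): 3 infected
Step 1: +10 new -> 13 infected
Step 2: +13 new -> 26 infected
Step 3: +4 new -> 30 infected
Step 4: +5 new -> 35 infected
Step 5: +5 new -> 40 infected
Step 6: +4 new -> 44 infected
Step 7: +1 new -> 45 infected
Step 8: +0 new -> 45 infected

Answer: 45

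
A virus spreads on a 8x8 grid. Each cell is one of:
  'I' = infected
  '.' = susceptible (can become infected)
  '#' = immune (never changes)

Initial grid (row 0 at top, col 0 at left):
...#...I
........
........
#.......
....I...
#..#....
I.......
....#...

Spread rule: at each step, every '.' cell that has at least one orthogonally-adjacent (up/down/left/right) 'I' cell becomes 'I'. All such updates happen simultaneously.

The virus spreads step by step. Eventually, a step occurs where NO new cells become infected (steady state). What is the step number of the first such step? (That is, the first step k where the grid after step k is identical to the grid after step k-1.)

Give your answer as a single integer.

Step 0 (initial): 3 infected
Step 1: +8 new -> 11 infected
Step 2: +13 new -> 24 infected
Step 3: +16 new -> 40 infected
Step 4: +8 new -> 48 infected
Step 5: +4 new -> 52 infected
Step 6: +4 new -> 56 infected
Step 7: +2 new -> 58 infected
Step 8: +1 new -> 59 infected
Step 9: +0 new -> 59 infected

Answer: 9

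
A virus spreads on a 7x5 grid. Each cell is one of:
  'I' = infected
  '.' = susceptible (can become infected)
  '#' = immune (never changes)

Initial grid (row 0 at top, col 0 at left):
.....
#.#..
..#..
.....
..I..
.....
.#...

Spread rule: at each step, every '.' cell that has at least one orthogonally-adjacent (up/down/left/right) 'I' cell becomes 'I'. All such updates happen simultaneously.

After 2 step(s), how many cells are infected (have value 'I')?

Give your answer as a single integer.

Step 0 (initial): 1 infected
Step 1: +4 new -> 5 infected
Step 2: +7 new -> 12 infected

Answer: 12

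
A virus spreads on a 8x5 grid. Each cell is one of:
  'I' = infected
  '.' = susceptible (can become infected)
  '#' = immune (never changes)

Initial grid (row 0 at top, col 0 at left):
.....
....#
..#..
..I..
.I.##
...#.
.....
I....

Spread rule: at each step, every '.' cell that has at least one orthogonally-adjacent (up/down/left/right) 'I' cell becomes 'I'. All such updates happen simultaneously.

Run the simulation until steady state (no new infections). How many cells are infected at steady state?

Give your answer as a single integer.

Step 0 (initial): 3 infected
Step 1: +7 new -> 10 infected
Step 2: +8 new -> 18 infected
Step 3: +6 new -> 24 infected
Step 4: +6 new -> 30 infected
Step 5: +4 new -> 34 infected
Step 6: +1 new -> 35 infected
Step 7: +0 new -> 35 infected

Answer: 35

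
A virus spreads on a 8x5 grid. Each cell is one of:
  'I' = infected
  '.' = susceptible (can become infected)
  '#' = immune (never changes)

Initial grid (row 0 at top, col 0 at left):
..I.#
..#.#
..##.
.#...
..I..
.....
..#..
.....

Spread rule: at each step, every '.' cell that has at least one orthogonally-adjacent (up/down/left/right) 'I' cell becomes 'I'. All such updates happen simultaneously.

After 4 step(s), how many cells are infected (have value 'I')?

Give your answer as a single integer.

Answer: 30

Derivation:
Step 0 (initial): 2 infected
Step 1: +6 new -> 8 infected
Step 2: +8 new -> 16 infected
Step 3: +8 new -> 24 infected
Step 4: +6 new -> 30 infected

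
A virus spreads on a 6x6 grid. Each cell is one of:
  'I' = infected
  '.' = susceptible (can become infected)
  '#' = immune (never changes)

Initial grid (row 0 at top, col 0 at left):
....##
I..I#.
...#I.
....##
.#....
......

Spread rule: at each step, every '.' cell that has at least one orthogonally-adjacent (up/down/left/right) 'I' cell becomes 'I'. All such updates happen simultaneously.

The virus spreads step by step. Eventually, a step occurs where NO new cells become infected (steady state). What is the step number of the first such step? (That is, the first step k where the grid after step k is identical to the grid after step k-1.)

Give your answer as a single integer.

Answer: 9

Derivation:
Step 0 (initial): 3 infected
Step 1: +6 new -> 9 infected
Step 2: +6 new -> 15 infected
Step 3: +3 new -> 18 infected
Step 4: +3 new -> 21 infected
Step 5: +3 new -> 24 infected
Step 6: +2 new -> 26 infected
Step 7: +2 new -> 28 infected
Step 8: +1 new -> 29 infected
Step 9: +0 new -> 29 infected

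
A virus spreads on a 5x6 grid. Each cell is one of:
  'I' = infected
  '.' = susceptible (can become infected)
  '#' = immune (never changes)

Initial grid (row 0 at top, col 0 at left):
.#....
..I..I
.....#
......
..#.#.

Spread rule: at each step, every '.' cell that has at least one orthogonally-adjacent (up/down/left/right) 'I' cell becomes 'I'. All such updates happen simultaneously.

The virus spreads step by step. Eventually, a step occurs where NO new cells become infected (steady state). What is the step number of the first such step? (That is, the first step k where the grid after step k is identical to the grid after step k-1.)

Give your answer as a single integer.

Answer: 6

Derivation:
Step 0 (initial): 2 infected
Step 1: +6 new -> 8 infected
Step 2: +7 new -> 15 infected
Step 3: +5 new -> 20 infected
Step 4: +4 new -> 24 infected
Step 5: +2 new -> 26 infected
Step 6: +0 new -> 26 infected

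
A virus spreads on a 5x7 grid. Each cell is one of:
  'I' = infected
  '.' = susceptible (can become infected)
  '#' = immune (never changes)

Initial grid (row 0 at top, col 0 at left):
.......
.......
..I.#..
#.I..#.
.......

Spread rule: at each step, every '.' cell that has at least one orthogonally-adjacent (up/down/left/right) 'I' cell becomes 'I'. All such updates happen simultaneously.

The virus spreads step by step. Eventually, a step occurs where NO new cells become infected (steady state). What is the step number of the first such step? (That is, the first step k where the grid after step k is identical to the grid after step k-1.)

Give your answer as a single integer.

Answer: 7

Derivation:
Step 0 (initial): 2 infected
Step 1: +6 new -> 8 infected
Step 2: +7 new -> 15 infected
Step 3: +6 new -> 21 infected
Step 4: +4 new -> 25 infected
Step 5: +4 new -> 29 infected
Step 6: +3 new -> 32 infected
Step 7: +0 new -> 32 infected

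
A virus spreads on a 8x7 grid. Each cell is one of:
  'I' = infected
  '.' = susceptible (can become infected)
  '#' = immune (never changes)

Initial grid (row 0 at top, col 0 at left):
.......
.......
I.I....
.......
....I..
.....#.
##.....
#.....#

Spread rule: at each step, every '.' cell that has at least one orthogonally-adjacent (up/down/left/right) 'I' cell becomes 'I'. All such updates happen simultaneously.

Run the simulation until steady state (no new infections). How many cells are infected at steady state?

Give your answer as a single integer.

Step 0 (initial): 3 infected
Step 1: +10 new -> 13 infected
Step 2: +13 new -> 26 infected
Step 3: +12 new -> 38 infected
Step 4: +8 new -> 46 infected
Step 5: +3 new -> 49 infected
Step 6: +2 new -> 51 infected
Step 7: +0 new -> 51 infected

Answer: 51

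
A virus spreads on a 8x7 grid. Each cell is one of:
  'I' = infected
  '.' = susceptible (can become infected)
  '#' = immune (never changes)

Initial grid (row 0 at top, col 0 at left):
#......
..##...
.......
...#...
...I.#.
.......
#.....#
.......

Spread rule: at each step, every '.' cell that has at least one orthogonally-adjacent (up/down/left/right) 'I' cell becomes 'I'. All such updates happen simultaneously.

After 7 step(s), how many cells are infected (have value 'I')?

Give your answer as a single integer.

Step 0 (initial): 1 infected
Step 1: +3 new -> 4 infected
Step 2: +6 new -> 10 infected
Step 3: +10 new -> 20 infected
Step 4: +12 new -> 32 infected
Step 5: +8 new -> 40 infected
Step 6: +7 new -> 47 infected
Step 7: +2 new -> 49 infected

Answer: 49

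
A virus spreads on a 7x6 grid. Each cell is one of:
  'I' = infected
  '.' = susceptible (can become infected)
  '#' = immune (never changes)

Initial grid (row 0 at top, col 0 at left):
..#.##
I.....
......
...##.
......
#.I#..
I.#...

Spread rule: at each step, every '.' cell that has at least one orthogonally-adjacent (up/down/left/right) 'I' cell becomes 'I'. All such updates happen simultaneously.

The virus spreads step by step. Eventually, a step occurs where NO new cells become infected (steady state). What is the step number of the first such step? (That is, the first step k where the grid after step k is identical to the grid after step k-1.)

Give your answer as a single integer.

Step 0 (initial): 3 infected
Step 1: +6 new -> 9 infected
Step 2: +7 new -> 16 infected
Step 3: +5 new -> 21 infected
Step 4: +5 new -> 26 infected
Step 5: +5 new -> 31 infected
Step 6: +3 new -> 34 infected
Step 7: +0 new -> 34 infected

Answer: 7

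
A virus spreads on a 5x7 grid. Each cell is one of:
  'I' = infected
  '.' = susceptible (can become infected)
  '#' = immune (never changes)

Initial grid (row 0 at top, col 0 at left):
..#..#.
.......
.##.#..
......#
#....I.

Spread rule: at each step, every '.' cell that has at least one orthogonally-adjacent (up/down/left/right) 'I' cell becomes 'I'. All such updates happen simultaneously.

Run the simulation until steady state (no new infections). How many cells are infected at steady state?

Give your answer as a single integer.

Answer: 28

Derivation:
Step 0 (initial): 1 infected
Step 1: +3 new -> 4 infected
Step 2: +3 new -> 7 infected
Step 3: +4 new -> 11 infected
Step 4: +5 new -> 16 infected
Step 5: +4 new -> 20 infected
Step 6: +3 new -> 23 infected
Step 7: +2 new -> 25 infected
Step 8: +2 new -> 27 infected
Step 9: +1 new -> 28 infected
Step 10: +0 new -> 28 infected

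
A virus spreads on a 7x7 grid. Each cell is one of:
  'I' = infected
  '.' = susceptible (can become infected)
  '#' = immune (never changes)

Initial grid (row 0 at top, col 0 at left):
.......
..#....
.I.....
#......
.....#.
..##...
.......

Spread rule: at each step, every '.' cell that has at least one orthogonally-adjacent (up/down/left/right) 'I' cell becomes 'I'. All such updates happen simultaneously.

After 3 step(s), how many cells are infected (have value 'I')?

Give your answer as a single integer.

Answer: 18

Derivation:
Step 0 (initial): 1 infected
Step 1: +4 new -> 5 infected
Step 2: +5 new -> 10 infected
Step 3: +8 new -> 18 infected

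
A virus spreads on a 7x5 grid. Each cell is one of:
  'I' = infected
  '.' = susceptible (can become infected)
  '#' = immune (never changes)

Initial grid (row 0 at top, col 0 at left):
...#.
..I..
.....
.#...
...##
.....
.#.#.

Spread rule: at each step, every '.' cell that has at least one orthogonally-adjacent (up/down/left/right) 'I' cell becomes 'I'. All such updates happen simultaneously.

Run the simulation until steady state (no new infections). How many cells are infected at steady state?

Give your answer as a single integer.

Step 0 (initial): 1 infected
Step 1: +4 new -> 5 infected
Step 2: +6 new -> 11 infected
Step 3: +6 new -> 17 infected
Step 4: +4 new -> 21 infected
Step 5: +4 new -> 25 infected
Step 6: +2 new -> 27 infected
Step 7: +2 new -> 29 infected
Step 8: +0 new -> 29 infected

Answer: 29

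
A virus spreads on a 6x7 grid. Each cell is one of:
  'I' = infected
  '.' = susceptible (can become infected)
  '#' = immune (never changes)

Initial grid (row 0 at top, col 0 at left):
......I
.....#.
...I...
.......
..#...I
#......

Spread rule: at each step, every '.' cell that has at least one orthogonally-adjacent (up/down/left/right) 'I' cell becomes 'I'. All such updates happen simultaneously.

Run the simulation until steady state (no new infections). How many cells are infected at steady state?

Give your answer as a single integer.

Answer: 39

Derivation:
Step 0 (initial): 3 infected
Step 1: +9 new -> 12 infected
Step 2: +13 new -> 25 infected
Step 3: +6 new -> 31 infected
Step 4: +5 new -> 36 infected
Step 5: +3 new -> 39 infected
Step 6: +0 new -> 39 infected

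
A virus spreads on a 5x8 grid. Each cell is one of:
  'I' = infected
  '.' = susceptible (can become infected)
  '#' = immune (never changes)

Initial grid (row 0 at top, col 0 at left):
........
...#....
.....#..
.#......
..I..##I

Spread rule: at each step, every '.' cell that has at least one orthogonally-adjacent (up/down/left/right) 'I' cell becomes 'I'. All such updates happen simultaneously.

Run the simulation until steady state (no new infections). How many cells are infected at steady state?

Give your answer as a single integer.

Step 0 (initial): 2 infected
Step 1: +4 new -> 6 infected
Step 2: +6 new -> 12 infected
Step 3: +8 new -> 20 infected
Step 4: +6 new -> 26 infected
Step 5: +6 new -> 32 infected
Step 6: +3 new -> 35 infected
Step 7: +0 new -> 35 infected

Answer: 35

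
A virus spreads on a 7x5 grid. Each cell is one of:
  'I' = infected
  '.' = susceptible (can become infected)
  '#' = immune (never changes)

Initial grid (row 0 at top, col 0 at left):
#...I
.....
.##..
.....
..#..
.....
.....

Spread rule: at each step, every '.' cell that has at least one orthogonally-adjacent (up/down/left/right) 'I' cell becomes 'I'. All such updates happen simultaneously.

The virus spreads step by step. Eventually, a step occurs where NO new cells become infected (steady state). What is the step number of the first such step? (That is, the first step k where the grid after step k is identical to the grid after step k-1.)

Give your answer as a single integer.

Step 0 (initial): 1 infected
Step 1: +2 new -> 3 infected
Step 2: +3 new -> 6 infected
Step 3: +4 new -> 10 infected
Step 4: +3 new -> 13 infected
Step 5: +4 new -> 17 infected
Step 6: +4 new -> 21 infected
Step 7: +4 new -> 25 infected
Step 8: +3 new -> 28 infected
Step 9: +2 new -> 30 infected
Step 10: +1 new -> 31 infected
Step 11: +0 new -> 31 infected

Answer: 11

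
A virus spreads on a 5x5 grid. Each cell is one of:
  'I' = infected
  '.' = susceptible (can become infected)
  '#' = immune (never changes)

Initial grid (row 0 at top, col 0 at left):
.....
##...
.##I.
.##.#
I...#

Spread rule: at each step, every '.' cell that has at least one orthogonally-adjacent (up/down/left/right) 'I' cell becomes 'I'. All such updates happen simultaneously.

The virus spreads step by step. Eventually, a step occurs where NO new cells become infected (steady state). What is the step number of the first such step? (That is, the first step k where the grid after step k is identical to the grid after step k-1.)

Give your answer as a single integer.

Answer: 6

Derivation:
Step 0 (initial): 2 infected
Step 1: +5 new -> 7 infected
Step 2: +6 new -> 13 infected
Step 3: +2 new -> 15 infected
Step 4: +1 new -> 16 infected
Step 5: +1 new -> 17 infected
Step 6: +0 new -> 17 infected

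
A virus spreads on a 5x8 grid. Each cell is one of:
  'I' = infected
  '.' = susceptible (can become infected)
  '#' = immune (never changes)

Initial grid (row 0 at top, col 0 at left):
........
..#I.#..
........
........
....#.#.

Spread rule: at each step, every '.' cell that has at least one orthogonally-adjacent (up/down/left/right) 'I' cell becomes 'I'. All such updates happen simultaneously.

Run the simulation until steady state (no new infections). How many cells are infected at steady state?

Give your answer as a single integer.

Step 0 (initial): 1 infected
Step 1: +3 new -> 4 infected
Step 2: +5 new -> 9 infected
Step 3: +7 new -> 16 infected
Step 4: +8 new -> 24 infected
Step 5: +8 new -> 32 infected
Step 6: +3 new -> 35 infected
Step 7: +1 new -> 36 infected
Step 8: +0 new -> 36 infected

Answer: 36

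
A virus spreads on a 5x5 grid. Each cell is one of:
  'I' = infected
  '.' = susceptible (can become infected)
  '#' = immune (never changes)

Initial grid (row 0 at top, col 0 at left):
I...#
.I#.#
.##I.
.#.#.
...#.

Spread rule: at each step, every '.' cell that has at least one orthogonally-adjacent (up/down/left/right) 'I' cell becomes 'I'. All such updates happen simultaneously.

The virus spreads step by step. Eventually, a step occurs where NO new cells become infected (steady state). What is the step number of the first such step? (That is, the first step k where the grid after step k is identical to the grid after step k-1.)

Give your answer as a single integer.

Step 0 (initial): 3 infected
Step 1: +4 new -> 7 infected
Step 2: +4 new -> 11 infected
Step 3: +2 new -> 13 infected
Step 4: +1 new -> 14 infected
Step 5: +1 new -> 15 infected
Step 6: +1 new -> 16 infected
Step 7: +1 new -> 17 infected
Step 8: +0 new -> 17 infected

Answer: 8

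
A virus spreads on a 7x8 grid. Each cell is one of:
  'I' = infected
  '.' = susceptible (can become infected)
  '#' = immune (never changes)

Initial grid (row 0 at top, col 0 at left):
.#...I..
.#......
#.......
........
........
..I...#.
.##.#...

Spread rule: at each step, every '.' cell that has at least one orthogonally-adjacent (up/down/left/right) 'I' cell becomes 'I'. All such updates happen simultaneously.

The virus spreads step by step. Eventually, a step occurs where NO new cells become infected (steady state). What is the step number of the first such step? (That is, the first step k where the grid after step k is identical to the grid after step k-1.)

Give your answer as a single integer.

Answer: 8

Derivation:
Step 0 (initial): 2 infected
Step 1: +6 new -> 8 infected
Step 2: +11 new -> 19 infected
Step 3: +13 new -> 32 infected
Step 4: +9 new -> 41 infected
Step 5: +3 new -> 44 infected
Step 6: +2 new -> 46 infected
Step 7: +1 new -> 47 infected
Step 8: +0 new -> 47 infected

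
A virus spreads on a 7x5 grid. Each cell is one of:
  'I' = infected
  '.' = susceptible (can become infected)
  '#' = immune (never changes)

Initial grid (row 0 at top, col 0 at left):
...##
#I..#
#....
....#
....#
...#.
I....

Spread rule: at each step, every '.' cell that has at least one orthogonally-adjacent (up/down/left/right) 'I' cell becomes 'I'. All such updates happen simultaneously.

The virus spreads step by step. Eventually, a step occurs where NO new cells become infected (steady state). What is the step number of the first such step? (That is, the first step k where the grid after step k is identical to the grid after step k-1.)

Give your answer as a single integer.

Step 0 (initial): 2 infected
Step 1: +5 new -> 7 infected
Step 2: +8 new -> 15 infected
Step 3: +6 new -> 21 infected
Step 4: +4 new -> 25 infected
Step 5: +2 new -> 27 infected
Step 6: +0 new -> 27 infected

Answer: 6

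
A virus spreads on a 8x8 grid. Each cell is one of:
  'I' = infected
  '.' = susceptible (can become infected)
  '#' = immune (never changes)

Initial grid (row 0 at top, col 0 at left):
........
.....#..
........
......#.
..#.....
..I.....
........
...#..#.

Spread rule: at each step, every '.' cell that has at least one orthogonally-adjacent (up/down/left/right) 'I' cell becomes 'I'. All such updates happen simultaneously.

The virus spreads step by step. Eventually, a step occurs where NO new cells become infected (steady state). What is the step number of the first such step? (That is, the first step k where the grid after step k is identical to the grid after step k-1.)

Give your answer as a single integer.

Answer: 11

Derivation:
Step 0 (initial): 1 infected
Step 1: +3 new -> 4 infected
Step 2: +7 new -> 11 infected
Step 3: +8 new -> 19 infected
Step 4: +10 new -> 29 infected
Step 5: +10 new -> 39 infected
Step 6: +8 new -> 47 infected
Step 7: +6 new -> 53 infected
Step 8: +3 new -> 56 infected
Step 9: +2 new -> 58 infected
Step 10: +1 new -> 59 infected
Step 11: +0 new -> 59 infected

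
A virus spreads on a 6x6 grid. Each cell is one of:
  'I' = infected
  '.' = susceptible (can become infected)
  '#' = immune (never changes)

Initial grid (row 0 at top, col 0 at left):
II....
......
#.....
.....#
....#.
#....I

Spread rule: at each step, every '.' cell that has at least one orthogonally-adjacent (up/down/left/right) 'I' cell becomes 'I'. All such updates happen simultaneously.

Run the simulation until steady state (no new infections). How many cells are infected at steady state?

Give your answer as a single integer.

Answer: 32

Derivation:
Step 0 (initial): 3 infected
Step 1: +5 new -> 8 infected
Step 2: +4 new -> 12 infected
Step 3: +6 new -> 18 infected
Step 4: +9 new -> 27 infected
Step 5: +4 new -> 31 infected
Step 6: +1 new -> 32 infected
Step 7: +0 new -> 32 infected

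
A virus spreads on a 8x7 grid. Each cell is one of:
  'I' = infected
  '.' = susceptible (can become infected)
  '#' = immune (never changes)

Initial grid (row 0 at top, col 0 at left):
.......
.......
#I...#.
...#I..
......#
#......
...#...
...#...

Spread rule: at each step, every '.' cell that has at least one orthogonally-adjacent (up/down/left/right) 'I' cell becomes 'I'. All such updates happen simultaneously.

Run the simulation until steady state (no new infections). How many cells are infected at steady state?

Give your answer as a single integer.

Answer: 49

Derivation:
Step 0 (initial): 2 infected
Step 1: +6 new -> 8 infected
Step 2: +12 new -> 20 infected
Step 3: +12 new -> 32 infected
Step 4: +8 new -> 40 infected
Step 5: +6 new -> 46 infected
Step 6: +3 new -> 49 infected
Step 7: +0 new -> 49 infected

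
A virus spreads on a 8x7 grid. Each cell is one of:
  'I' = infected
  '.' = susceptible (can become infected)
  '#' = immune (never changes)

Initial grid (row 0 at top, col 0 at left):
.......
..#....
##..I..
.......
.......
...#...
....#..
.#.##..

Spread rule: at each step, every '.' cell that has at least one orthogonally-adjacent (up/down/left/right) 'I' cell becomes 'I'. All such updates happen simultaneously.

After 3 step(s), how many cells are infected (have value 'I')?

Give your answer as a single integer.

Step 0 (initial): 1 infected
Step 1: +4 new -> 5 infected
Step 2: +8 new -> 13 infected
Step 3: +8 new -> 21 infected

Answer: 21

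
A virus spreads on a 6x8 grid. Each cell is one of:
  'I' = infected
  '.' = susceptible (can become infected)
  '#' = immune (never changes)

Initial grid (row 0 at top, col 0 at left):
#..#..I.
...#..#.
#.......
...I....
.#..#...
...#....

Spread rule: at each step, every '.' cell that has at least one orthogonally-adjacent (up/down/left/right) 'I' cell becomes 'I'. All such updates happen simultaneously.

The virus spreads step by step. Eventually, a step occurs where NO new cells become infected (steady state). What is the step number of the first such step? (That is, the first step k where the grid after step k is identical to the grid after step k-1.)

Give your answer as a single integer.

Step 0 (initial): 2 infected
Step 1: +6 new -> 8 infected
Step 2: +8 new -> 16 infected
Step 3: +9 new -> 25 infected
Step 4: +8 new -> 33 infected
Step 5: +6 new -> 39 infected
Step 6: +1 new -> 40 infected
Step 7: +0 new -> 40 infected

Answer: 7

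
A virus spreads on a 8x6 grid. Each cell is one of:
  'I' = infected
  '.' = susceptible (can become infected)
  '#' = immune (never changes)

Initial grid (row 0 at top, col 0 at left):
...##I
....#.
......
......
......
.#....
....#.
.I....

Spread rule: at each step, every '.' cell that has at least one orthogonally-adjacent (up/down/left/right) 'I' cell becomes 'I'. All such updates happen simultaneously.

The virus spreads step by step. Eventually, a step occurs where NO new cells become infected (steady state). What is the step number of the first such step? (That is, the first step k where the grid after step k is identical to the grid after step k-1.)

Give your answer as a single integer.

Step 0 (initial): 2 infected
Step 1: +4 new -> 6 infected
Step 2: +4 new -> 10 infected
Step 3: +6 new -> 16 infected
Step 4: +7 new -> 23 infected
Step 5: +11 new -> 34 infected
Step 6: +4 new -> 38 infected
Step 7: +3 new -> 41 infected
Step 8: +2 new -> 43 infected
Step 9: +0 new -> 43 infected

Answer: 9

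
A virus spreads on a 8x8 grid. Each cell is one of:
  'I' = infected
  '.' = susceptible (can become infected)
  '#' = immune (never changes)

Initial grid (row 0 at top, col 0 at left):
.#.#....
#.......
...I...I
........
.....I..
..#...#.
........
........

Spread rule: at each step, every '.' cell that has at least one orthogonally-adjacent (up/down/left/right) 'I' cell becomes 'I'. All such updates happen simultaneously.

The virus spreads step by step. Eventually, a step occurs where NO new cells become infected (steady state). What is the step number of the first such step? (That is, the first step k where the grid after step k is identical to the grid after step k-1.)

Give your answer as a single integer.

Step 0 (initial): 3 infected
Step 1: +11 new -> 14 infected
Step 2: +13 new -> 27 infected
Step 3: +13 new -> 40 infected
Step 4: +7 new -> 47 infected
Step 5: +5 new -> 52 infected
Step 6: +3 new -> 55 infected
Step 7: +2 new -> 57 infected
Step 8: +1 new -> 58 infected
Step 9: +0 new -> 58 infected

Answer: 9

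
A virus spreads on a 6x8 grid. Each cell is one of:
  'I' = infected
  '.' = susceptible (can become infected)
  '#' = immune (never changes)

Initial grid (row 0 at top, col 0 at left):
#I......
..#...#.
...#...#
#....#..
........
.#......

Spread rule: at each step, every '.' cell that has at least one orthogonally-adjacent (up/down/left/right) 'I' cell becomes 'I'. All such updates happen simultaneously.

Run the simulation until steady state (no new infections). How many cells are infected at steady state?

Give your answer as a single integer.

Step 0 (initial): 1 infected
Step 1: +2 new -> 3 infected
Step 2: +3 new -> 6 infected
Step 3: +5 new -> 11 infected
Step 4: +4 new -> 15 infected
Step 5: +6 new -> 21 infected
Step 6: +6 new -> 27 infected
Step 7: +4 new -> 31 infected
Step 8: +3 new -> 34 infected
Step 9: +3 new -> 37 infected
Step 10: +2 new -> 39 infected
Step 11: +1 new -> 40 infected
Step 12: +0 new -> 40 infected

Answer: 40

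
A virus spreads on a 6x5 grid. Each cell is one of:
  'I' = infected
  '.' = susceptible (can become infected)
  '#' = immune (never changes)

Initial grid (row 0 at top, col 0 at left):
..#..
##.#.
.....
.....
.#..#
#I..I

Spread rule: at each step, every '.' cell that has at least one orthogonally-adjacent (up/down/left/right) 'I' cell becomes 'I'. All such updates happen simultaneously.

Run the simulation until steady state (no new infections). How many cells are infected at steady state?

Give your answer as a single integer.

Step 0 (initial): 2 infected
Step 1: +2 new -> 4 infected
Step 2: +2 new -> 6 infected
Step 3: +2 new -> 8 infected
Step 4: +4 new -> 12 infected
Step 5: +4 new -> 16 infected
Step 6: +3 new -> 19 infected
Step 7: +1 new -> 20 infected
Step 8: +1 new -> 21 infected
Step 9: +0 new -> 21 infected

Answer: 21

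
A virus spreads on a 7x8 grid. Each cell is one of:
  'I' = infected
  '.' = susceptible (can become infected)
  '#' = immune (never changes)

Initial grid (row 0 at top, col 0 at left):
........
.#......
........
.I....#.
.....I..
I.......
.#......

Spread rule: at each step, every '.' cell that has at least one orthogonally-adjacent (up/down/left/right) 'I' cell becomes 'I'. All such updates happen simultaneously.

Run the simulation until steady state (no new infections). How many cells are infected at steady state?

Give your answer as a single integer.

Step 0 (initial): 3 infected
Step 1: +11 new -> 14 infected
Step 2: +12 new -> 26 infected
Step 3: +12 new -> 38 infected
Step 4: +9 new -> 47 infected
Step 5: +5 new -> 52 infected
Step 6: +1 new -> 53 infected
Step 7: +0 new -> 53 infected

Answer: 53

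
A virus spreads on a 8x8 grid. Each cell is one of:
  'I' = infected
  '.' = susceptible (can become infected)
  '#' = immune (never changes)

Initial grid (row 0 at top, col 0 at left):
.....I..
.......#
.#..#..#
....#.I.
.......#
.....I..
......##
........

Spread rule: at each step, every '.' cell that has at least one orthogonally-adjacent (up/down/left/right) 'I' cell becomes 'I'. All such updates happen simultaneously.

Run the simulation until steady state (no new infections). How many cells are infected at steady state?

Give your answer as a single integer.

Answer: 56

Derivation:
Step 0 (initial): 3 infected
Step 1: +11 new -> 14 infected
Step 2: +10 new -> 24 infected
Step 3: +7 new -> 31 infected
Step 4: +9 new -> 40 infected
Step 5: +8 new -> 48 infected
Step 6: +5 new -> 53 infected
Step 7: +3 new -> 56 infected
Step 8: +0 new -> 56 infected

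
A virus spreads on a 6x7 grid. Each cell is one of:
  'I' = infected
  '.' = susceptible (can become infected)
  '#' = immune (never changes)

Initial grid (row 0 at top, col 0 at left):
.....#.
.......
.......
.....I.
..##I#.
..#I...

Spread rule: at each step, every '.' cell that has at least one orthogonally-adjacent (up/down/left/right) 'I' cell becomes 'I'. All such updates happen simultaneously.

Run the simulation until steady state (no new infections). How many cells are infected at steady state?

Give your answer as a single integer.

Step 0 (initial): 3 infected
Step 1: +4 new -> 7 infected
Step 2: +6 new -> 13 infected
Step 3: +5 new -> 18 infected
Step 4: +5 new -> 23 infected
Step 5: +5 new -> 28 infected
Step 6: +5 new -> 33 infected
Step 7: +3 new -> 36 infected
Step 8: +1 new -> 37 infected
Step 9: +0 new -> 37 infected

Answer: 37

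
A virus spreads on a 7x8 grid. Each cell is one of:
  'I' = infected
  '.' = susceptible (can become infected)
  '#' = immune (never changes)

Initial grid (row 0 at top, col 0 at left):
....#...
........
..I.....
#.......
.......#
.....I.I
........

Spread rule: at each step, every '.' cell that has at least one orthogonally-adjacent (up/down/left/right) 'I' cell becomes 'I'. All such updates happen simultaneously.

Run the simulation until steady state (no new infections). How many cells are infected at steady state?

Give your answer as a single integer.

Answer: 53

Derivation:
Step 0 (initial): 3 infected
Step 1: +9 new -> 12 infected
Step 2: +14 new -> 26 infected
Step 3: +11 new -> 37 infected
Step 4: +7 new -> 44 infected
Step 5: +5 new -> 49 infected
Step 6: +3 new -> 52 infected
Step 7: +1 new -> 53 infected
Step 8: +0 new -> 53 infected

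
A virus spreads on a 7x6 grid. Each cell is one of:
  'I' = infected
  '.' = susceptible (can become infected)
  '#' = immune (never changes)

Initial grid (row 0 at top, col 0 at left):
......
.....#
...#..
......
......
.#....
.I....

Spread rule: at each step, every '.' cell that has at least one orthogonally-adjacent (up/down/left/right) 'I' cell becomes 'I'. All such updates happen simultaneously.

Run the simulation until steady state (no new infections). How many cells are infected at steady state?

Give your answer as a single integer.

Answer: 39

Derivation:
Step 0 (initial): 1 infected
Step 1: +2 new -> 3 infected
Step 2: +3 new -> 6 infected
Step 3: +4 new -> 10 infected
Step 4: +6 new -> 16 infected
Step 5: +6 new -> 22 infected
Step 6: +5 new -> 27 infected
Step 7: +6 new -> 33 infected
Step 8: +4 new -> 37 infected
Step 9: +1 new -> 38 infected
Step 10: +1 new -> 39 infected
Step 11: +0 new -> 39 infected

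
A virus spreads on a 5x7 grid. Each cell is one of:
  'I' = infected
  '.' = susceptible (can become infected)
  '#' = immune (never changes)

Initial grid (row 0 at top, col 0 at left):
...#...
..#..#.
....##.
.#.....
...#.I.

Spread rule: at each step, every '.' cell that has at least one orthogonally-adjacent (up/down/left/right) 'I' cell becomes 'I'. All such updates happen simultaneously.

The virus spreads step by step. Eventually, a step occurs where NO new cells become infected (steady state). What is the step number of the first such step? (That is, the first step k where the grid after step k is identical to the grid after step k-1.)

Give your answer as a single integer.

Step 0 (initial): 1 infected
Step 1: +3 new -> 4 infected
Step 2: +2 new -> 6 infected
Step 3: +2 new -> 8 infected
Step 4: +3 new -> 11 infected
Step 5: +4 new -> 15 infected
Step 6: +4 new -> 19 infected
Step 7: +4 new -> 23 infected
Step 8: +3 new -> 26 infected
Step 9: +2 new -> 28 infected
Step 10: +0 new -> 28 infected

Answer: 10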